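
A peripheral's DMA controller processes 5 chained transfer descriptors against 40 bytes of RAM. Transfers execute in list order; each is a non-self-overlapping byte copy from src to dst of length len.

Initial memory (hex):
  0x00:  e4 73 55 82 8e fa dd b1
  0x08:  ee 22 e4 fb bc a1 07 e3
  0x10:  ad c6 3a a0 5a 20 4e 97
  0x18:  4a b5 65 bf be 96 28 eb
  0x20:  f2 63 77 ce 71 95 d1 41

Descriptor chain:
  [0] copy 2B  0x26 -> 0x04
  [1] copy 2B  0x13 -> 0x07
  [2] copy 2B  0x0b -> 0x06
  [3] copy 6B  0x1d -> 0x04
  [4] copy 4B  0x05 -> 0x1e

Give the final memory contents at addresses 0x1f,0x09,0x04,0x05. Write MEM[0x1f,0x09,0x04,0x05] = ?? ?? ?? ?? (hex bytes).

#0 dst[0x04+2] := {0xd1,0x41}
#1 dst[0x07+2] := {0xa0,0x5a}
#2 dst[0x06+2] := {0xfb,0xbc}
#3 dst[0x04+6] := {0x96,0x28,0xeb,0xf2,0x63,0x77}
#4 dst[0x1e+4] := {0x28,0xeb,0xf2,0x63}
query mem[0x1f]=0xeb, mem[0x09]=0x77, mem[0x04]=0x96, mem[0x05]=0x28

MEM[0x1f,0x09,0x04,0x05] = eb 77 96 28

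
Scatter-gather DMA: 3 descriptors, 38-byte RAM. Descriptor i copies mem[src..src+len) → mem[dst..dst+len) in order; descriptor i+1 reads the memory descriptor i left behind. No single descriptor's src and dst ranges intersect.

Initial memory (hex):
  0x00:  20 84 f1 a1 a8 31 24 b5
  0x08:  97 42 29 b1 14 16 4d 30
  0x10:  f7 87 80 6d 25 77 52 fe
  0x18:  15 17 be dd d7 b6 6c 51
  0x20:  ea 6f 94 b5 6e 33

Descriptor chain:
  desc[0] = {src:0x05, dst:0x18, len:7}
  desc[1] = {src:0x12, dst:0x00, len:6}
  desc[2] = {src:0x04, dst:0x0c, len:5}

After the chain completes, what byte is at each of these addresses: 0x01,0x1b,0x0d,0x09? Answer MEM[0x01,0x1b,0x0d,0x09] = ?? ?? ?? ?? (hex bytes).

MEM[0x01,0x1b,0x0d,0x09] = 6d 97 fe 42

[0] 0x05->0x18 len=7 : 31 24 b5 97 42 29 b1
[1] 0x12->0x00 len=6 : 80 6d 25 77 52 fe
[2] 0x04->0x0c len=5 : 52 fe 24 b5 97
query mem[0x01]=0x6d, mem[0x1b]=0x97, mem[0x0d]=0xfe, mem[0x09]=0x42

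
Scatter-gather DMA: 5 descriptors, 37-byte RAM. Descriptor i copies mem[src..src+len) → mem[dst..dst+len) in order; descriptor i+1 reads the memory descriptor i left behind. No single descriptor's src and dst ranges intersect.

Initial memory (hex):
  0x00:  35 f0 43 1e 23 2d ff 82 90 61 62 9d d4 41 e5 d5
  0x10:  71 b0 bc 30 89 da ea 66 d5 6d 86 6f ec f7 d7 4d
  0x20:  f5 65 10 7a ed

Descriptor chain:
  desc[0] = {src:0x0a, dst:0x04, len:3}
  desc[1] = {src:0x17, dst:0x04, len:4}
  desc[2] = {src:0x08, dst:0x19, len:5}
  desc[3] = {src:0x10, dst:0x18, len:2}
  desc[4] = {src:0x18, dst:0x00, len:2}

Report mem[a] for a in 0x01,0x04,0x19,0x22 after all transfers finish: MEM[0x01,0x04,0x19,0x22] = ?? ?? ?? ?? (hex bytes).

MEM[0x01,0x04,0x19,0x22] = b0 66 b0 10

  after D0: wrote 3B at 0x04 = 629dd4
  after D1: wrote 4B at 0x04 = 66d56d86
  after D2: wrote 5B at 0x19 = 9061629dd4
  after D3: wrote 2B at 0x18 = 71b0
  after D4: wrote 2B at 0x00 = 71b0
query mem[0x01]=0xb0, mem[0x04]=0x66, mem[0x19]=0xb0, mem[0x22]=0x10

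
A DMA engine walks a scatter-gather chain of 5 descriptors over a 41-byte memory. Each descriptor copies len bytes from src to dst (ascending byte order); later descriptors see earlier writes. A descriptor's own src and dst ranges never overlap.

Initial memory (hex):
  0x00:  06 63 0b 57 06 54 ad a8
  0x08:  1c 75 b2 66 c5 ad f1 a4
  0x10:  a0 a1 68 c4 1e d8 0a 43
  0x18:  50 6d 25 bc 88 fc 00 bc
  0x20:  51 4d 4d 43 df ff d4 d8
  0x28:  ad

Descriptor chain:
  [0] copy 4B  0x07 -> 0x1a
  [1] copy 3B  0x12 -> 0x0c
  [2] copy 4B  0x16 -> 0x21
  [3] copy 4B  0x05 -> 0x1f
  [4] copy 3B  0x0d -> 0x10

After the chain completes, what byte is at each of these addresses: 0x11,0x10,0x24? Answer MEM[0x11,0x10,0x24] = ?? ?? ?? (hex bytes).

MEM[0x11,0x10,0x24] = 1e c4 6d

D0: mem[0x1a..0x1d] <- [a8 1c 75 b2]
D1: mem[0x0c..0x0e] <- [68 c4 1e]
D2: mem[0x21..0x24] <- [0a 43 50 6d]
D3: mem[0x1f..0x22] <- [54 ad a8 1c]
D4: mem[0x10..0x12] <- [c4 1e a4]
query mem[0x11]=0x1e, mem[0x10]=0xc4, mem[0x24]=0x6d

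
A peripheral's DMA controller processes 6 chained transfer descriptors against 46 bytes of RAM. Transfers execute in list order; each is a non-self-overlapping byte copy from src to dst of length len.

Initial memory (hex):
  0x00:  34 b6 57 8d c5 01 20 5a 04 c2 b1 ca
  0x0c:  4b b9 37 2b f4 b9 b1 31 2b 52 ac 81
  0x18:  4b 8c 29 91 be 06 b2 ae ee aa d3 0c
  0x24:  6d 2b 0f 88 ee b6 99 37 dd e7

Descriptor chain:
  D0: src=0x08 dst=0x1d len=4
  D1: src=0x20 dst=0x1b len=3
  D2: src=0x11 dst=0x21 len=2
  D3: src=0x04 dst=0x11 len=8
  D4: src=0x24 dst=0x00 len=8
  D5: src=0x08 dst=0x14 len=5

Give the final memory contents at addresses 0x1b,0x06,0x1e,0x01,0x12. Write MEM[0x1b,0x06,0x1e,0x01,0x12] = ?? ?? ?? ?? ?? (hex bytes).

MEM[0x1b,0x06,0x1e,0x01,0x12] = ca 99 c2 2b 01

D0: mem[0x1d..0x20] <- [04 c2 b1 ca]
D1: mem[0x1b..0x1d] <- [ca aa d3]
D2: mem[0x21..0x22] <- [b9 b1]
D3: mem[0x11..0x18] <- [c5 01 20 5a 04 c2 b1 ca]
D4: mem[0x00..0x07] <- [6d 2b 0f 88 ee b6 99 37]
D5: mem[0x14..0x18] <- [04 c2 b1 ca 4b]
query mem[0x1b]=0xca, mem[0x06]=0x99, mem[0x1e]=0xc2, mem[0x01]=0x2b, mem[0x12]=0x01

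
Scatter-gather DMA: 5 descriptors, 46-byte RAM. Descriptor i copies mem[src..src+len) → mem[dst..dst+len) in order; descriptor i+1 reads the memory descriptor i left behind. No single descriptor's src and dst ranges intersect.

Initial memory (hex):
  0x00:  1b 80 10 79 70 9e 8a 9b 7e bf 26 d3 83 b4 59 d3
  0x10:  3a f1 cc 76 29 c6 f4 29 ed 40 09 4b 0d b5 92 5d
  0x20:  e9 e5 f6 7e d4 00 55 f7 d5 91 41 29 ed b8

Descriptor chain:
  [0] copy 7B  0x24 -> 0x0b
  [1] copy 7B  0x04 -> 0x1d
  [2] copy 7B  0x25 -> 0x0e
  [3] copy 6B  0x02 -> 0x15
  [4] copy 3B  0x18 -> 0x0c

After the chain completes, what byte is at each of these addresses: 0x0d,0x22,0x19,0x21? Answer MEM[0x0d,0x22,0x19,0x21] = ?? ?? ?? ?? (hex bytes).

MEM[0x0d,0x22,0x19,0x21] = 8a bf 8a 7e

[0] 0x24->0x0b len=7 : d4 00 55 f7 d5 91 41
[1] 0x04->0x1d len=7 : 70 9e 8a 9b 7e bf 26
[2] 0x25->0x0e len=7 : 00 55 f7 d5 91 41 29
[3] 0x02->0x15 len=6 : 10 79 70 9e 8a 9b
[4] 0x18->0x0c len=3 : 9e 8a 9b
query mem[0x0d]=0x8a, mem[0x22]=0xbf, mem[0x19]=0x8a, mem[0x21]=0x7e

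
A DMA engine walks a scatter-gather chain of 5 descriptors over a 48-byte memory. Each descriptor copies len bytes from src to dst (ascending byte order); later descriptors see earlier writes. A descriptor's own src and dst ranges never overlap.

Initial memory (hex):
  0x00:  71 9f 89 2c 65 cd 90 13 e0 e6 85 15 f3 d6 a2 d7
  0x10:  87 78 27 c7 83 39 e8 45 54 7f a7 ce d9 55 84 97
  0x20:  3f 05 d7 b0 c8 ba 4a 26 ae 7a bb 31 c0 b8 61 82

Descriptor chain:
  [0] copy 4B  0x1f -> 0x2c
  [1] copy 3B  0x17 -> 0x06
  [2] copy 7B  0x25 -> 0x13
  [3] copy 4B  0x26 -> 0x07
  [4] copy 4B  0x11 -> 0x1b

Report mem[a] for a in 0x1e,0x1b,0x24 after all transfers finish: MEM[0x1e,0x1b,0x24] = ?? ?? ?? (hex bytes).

MEM[0x1e,0x1b,0x24] = 4a 78 c8

  after D0: wrote 4B at 0x2c = 973f05d7
  after D1: wrote 3B at 0x06 = 45547f
  after D2: wrote 7B at 0x13 = ba4a26ae7abb31
  after D3: wrote 4B at 0x07 = 4a26ae7a
  after D4: wrote 4B at 0x1b = 7827ba4a
query mem[0x1e]=0x4a, mem[0x1b]=0x78, mem[0x24]=0xc8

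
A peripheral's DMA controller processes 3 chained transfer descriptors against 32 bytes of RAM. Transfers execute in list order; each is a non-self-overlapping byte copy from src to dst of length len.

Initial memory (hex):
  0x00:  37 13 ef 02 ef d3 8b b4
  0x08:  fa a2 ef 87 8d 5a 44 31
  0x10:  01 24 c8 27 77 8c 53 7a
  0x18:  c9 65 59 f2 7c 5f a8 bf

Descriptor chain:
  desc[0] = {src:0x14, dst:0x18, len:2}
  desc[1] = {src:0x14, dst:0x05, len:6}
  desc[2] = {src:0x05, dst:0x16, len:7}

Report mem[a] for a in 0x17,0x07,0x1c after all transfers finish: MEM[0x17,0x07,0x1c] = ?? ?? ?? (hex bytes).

MEM[0x17,0x07,0x1c] = 8c 53 87

D0: mem[0x18..0x19] <- [77 8c]
D1: mem[0x05..0x0a] <- [77 8c 53 7a 77 8c]
D2: mem[0x16..0x1c] <- [77 8c 53 7a 77 8c 87]
query mem[0x17]=0x8c, mem[0x07]=0x53, mem[0x1c]=0x87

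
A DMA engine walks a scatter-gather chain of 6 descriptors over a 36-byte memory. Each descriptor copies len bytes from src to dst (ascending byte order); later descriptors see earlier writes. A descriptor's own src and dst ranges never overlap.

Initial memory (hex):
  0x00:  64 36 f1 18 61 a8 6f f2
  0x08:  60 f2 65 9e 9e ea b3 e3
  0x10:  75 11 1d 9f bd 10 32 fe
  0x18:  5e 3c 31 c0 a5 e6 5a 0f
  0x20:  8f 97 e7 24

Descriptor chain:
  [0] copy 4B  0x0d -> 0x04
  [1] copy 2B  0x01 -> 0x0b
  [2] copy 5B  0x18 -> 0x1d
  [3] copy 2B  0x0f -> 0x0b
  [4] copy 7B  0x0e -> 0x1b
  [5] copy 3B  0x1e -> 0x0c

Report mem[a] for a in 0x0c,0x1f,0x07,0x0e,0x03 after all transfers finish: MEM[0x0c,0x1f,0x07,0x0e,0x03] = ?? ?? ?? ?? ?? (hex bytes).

[0] 0x0d->0x04 len=4 : ea b3 e3 75
[1] 0x01->0x0b len=2 : 36 f1
[2] 0x18->0x1d len=5 : 5e 3c 31 c0 a5
[3] 0x0f->0x0b len=2 : e3 75
[4] 0x0e->0x1b len=7 : b3 e3 75 11 1d 9f bd
[5] 0x1e->0x0c len=3 : 11 1d 9f
query mem[0x0c]=0x11, mem[0x1f]=0x1d, mem[0x07]=0x75, mem[0x0e]=0x9f, mem[0x03]=0x18

MEM[0x0c,0x1f,0x07,0x0e,0x03] = 11 1d 75 9f 18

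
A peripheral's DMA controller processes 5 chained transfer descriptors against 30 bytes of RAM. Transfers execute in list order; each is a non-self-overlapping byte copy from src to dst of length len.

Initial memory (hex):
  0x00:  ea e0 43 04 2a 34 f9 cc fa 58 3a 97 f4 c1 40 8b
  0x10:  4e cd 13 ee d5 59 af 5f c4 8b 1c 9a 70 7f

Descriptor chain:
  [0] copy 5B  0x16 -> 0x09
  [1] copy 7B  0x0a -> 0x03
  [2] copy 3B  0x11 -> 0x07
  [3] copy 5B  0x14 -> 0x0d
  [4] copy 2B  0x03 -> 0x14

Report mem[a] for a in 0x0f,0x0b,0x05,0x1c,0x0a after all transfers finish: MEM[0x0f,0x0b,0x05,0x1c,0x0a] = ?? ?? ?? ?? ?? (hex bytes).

MEM[0x0f,0x0b,0x05,0x1c,0x0a] = af c4 8b 70 5f

  after D0: wrote 5B at 0x09 = af5fc48b1c
  after D1: wrote 7B at 0x03 = 5fc48b1c408b4e
  after D2: wrote 3B at 0x07 = cd13ee
  after D3: wrote 5B at 0x0d = d559af5fc4
  after D4: wrote 2B at 0x14 = 5fc4
query mem[0x0f]=0xaf, mem[0x0b]=0xc4, mem[0x05]=0x8b, mem[0x1c]=0x70, mem[0x0a]=0x5f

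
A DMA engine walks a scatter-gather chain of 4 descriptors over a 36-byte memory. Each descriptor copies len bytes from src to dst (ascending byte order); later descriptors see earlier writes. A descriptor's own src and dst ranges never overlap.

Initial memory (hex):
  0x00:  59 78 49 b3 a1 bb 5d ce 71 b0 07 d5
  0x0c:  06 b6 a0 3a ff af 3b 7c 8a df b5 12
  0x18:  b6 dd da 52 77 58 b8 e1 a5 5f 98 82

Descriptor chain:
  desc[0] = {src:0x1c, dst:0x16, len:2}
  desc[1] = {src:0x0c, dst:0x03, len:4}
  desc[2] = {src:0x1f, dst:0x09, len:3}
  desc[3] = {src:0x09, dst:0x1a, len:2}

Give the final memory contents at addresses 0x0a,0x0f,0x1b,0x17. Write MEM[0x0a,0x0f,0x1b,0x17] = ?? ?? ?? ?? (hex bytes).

MEM[0x0a,0x0f,0x1b,0x17] = a5 3a a5 58

#0 dst[0x16+2] := {0x77,0x58}
#1 dst[0x03+4] := {0x06,0xb6,0xa0,0x3a}
#2 dst[0x09+3] := {0xe1,0xa5,0x5f}
#3 dst[0x1a+2] := {0xe1,0xa5}
query mem[0x0a]=0xa5, mem[0x0f]=0x3a, mem[0x1b]=0xa5, mem[0x17]=0x58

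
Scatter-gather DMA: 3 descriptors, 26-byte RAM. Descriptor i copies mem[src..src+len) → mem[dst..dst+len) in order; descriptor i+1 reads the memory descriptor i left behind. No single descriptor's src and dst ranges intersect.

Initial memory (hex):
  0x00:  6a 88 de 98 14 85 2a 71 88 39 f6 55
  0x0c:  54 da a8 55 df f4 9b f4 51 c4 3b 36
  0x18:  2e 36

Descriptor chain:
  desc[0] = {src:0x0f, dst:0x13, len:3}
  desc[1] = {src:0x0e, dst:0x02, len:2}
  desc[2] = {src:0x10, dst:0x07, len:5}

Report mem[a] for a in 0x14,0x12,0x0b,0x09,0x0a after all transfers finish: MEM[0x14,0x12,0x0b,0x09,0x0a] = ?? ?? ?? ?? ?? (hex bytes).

[0] 0x0f->0x13 len=3 : 55 df f4
[1] 0x0e->0x02 len=2 : a8 55
[2] 0x10->0x07 len=5 : df f4 9b 55 df
query mem[0x14]=0xdf, mem[0x12]=0x9b, mem[0x0b]=0xdf, mem[0x09]=0x9b, mem[0x0a]=0x55

MEM[0x14,0x12,0x0b,0x09,0x0a] = df 9b df 9b 55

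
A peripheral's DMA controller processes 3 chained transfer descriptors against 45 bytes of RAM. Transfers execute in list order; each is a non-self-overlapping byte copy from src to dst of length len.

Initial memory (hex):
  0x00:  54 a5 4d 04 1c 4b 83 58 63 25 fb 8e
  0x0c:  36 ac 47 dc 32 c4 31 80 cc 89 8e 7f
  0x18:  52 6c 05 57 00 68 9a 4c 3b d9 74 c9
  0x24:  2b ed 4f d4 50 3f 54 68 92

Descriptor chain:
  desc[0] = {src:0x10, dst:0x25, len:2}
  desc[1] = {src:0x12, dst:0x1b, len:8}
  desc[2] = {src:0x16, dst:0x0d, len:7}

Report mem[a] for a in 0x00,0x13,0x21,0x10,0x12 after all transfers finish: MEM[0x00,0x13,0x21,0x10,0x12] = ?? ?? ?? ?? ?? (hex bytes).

MEM[0x00,0x13,0x21,0x10,0x12] = 54 80 52 6c 31

#0 dst[0x25+2] := {0x32,0xc4}
#1 dst[0x1b+8] := {0x31,0x80,0xcc,0x89,0x8e,0x7f,0x52,0x6c}
#2 dst[0x0d+7] := {0x8e,0x7f,0x52,0x6c,0x05,0x31,0x80}
query mem[0x00]=0x54, mem[0x13]=0x80, mem[0x21]=0x52, mem[0x10]=0x6c, mem[0x12]=0x31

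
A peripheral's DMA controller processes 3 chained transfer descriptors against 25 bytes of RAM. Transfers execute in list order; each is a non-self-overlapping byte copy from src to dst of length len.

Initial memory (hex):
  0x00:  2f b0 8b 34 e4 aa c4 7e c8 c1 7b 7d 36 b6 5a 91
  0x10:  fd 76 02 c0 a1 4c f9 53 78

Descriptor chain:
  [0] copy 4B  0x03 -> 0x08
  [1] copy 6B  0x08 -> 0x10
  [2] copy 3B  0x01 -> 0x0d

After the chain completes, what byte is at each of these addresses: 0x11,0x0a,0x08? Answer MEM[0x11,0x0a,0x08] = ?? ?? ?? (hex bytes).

MEM[0x11,0x0a,0x08] = e4 aa 34

  after D0: wrote 4B at 0x08 = 34e4aac4
  after D1: wrote 6B at 0x10 = 34e4aac436b6
  after D2: wrote 3B at 0x0d = b08b34
query mem[0x11]=0xe4, mem[0x0a]=0xaa, mem[0x08]=0x34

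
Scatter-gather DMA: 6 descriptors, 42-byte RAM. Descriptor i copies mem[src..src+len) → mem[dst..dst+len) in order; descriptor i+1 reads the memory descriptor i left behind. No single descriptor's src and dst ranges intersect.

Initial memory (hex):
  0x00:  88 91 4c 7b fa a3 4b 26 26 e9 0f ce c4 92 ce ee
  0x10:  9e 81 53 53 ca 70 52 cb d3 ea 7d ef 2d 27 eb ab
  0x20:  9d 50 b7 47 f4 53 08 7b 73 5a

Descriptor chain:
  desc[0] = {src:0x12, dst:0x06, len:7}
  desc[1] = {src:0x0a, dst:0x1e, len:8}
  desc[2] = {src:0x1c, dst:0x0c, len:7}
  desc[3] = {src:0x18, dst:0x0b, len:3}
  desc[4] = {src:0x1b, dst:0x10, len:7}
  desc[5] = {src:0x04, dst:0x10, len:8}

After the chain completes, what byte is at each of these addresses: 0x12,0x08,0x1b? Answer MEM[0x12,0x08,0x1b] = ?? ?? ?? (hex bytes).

#0 dst[0x06+7] := {0x53,0x53,0xca,0x70,0x52,0xcb,0xd3}
#1 dst[0x1e+8] := {0x52,0xcb,0xd3,0x92,0xce,0xee,0x9e,0x81}
#2 dst[0x0c+7] := {0x2d,0x27,0x52,0xcb,0xd3,0x92,0xce}
#3 dst[0x0b+3] := {0xd3,0xea,0x7d}
#4 dst[0x10+7] := {0xef,0x2d,0x27,0x52,0xcb,0xd3,0x92}
#5 dst[0x10+8] := {0xfa,0xa3,0x53,0x53,0xca,0x70,0x52,0xd3}
query mem[0x12]=0x53, mem[0x08]=0xca, mem[0x1b]=0xef

MEM[0x12,0x08,0x1b] = 53 ca ef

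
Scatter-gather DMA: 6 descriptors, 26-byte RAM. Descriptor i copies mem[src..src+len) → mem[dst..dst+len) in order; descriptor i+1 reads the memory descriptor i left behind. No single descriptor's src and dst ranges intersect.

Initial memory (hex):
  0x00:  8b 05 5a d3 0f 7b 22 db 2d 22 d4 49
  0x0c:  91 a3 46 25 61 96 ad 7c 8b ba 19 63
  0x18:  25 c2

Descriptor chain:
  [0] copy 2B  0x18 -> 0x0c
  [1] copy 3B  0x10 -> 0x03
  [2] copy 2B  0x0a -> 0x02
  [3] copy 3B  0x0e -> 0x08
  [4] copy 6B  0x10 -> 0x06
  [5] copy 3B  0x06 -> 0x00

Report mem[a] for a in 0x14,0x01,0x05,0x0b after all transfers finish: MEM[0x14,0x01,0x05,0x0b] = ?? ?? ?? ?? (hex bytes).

D0: mem[0x0c..0x0d] <- [25 c2]
D1: mem[0x03..0x05] <- [61 96 ad]
D2: mem[0x02..0x03] <- [d4 49]
D3: mem[0x08..0x0a] <- [46 25 61]
D4: mem[0x06..0x0b] <- [61 96 ad 7c 8b ba]
D5: mem[0x00..0x02] <- [61 96 ad]
query mem[0x14]=0x8b, mem[0x01]=0x96, mem[0x05]=0xad, mem[0x0b]=0xba

MEM[0x14,0x01,0x05,0x0b] = 8b 96 ad ba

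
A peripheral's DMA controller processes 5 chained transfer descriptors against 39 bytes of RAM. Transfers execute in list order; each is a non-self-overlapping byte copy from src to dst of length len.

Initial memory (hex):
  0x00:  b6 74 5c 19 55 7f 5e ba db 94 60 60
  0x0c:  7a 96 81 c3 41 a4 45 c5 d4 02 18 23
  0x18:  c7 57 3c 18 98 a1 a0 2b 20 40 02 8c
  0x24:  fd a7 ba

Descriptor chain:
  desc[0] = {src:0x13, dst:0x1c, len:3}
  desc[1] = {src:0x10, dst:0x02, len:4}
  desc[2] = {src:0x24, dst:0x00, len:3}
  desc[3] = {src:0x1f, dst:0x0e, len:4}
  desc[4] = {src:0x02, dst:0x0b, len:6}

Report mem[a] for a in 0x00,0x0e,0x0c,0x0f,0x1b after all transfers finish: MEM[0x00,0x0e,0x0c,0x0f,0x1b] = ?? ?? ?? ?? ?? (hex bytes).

MEM[0x00,0x0e,0x0c,0x0f,0x1b] = fd c5 a4 5e 18

#0 dst[0x1c+3] := {0xc5,0xd4,0x02}
#1 dst[0x02+4] := {0x41,0xa4,0x45,0xc5}
#2 dst[0x00+3] := {0xfd,0xa7,0xba}
#3 dst[0x0e+4] := {0x2b,0x20,0x40,0x02}
#4 dst[0x0b+6] := {0xba,0xa4,0x45,0xc5,0x5e,0xba}
query mem[0x00]=0xfd, mem[0x0e]=0xc5, mem[0x0c]=0xa4, mem[0x0f]=0x5e, mem[0x1b]=0x18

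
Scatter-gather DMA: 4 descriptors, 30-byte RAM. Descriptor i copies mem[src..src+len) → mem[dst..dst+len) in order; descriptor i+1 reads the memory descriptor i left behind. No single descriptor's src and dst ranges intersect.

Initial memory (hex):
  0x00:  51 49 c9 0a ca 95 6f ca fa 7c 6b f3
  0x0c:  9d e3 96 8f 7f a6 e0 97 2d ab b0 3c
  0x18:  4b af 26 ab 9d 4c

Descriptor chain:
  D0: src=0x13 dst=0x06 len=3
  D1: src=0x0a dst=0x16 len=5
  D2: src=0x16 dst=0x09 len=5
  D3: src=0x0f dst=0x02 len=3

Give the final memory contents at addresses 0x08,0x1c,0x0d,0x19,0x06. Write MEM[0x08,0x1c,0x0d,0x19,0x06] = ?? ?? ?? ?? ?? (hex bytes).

#0 dst[0x06+3] := {0x97,0x2d,0xab}
#1 dst[0x16+5] := {0x6b,0xf3,0x9d,0xe3,0x96}
#2 dst[0x09+5] := {0x6b,0xf3,0x9d,0xe3,0x96}
#3 dst[0x02+3] := {0x8f,0x7f,0xa6}
query mem[0x08]=0xab, mem[0x1c]=0x9d, mem[0x0d]=0x96, mem[0x19]=0xe3, mem[0x06]=0x97

MEM[0x08,0x1c,0x0d,0x19,0x06] = ab 9d 96 e3 97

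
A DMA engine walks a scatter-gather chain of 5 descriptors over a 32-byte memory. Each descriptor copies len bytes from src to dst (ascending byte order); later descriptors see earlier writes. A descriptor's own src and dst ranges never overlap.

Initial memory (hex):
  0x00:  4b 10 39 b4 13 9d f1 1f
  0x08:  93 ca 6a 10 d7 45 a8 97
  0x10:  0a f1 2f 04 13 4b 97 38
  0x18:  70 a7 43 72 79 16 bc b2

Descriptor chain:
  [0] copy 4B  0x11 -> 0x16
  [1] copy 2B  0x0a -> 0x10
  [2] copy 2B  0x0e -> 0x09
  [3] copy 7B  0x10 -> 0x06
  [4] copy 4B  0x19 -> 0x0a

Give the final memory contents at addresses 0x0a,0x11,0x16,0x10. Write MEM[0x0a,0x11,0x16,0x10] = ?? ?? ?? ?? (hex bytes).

MEM[0x0a,0x11,0x16,0x10] = 13 10 f1 6a

D0: mem[0x16..0x19] <- [f1 2f 04 13]
D1: mem[0x10..0x11] <- [6a 10]
D2: mem[0x09..0x0a] <- [a8 97]
D3: mem[0x06..0x0c] <- [6a 10 2f 04 13 4b f1]
D4: mem[0x0a..0x0d] <- [13 43 72 79]
query mem[0x0a]=0x13, mem[0x11]=0x10, mem[0x16]=0xf1, mem[0x10]=0x6a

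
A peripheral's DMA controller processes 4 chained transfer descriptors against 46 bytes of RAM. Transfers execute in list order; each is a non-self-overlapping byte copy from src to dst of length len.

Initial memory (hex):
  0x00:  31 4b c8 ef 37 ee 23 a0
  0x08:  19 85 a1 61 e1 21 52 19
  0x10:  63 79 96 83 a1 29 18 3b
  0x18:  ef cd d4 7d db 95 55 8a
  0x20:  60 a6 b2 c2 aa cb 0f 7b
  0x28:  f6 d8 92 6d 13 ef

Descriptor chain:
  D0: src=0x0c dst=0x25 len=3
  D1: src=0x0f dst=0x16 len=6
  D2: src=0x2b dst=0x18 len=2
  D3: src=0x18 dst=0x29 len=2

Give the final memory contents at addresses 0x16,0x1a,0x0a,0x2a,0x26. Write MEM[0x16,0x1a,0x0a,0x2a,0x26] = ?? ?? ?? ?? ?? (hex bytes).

MEM[0x16,0x1a,0x0a,0x2a,0x26] = 19 83 a1 13 21

#0 dst[0x25+3] := {0xe1,0x21,0x52}
#1 dst[0x16+6] := {0x19,0x63,0x79,0x96,0x83,0xa1}
#2 dst[0x18+2] := {0x6d,0x13}
#3 dst[0x29+2] := {0x6d,0x13}
query mem[0x16]=0x19, mem[0x1a]=0x83, mem[0x0a]=0xa1, mem[0x2a]=0x13, mem[0x26]=0x21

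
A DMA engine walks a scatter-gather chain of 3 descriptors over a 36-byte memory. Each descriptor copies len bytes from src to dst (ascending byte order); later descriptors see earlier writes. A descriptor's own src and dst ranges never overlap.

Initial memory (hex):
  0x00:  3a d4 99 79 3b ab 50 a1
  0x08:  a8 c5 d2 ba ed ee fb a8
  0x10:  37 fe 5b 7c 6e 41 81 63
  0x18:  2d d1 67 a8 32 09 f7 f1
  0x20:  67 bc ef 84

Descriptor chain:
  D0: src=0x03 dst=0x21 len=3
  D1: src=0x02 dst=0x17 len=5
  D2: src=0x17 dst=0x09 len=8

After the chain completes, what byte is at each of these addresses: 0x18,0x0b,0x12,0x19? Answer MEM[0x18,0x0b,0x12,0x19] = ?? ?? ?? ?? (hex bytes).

MEM[0x18,0x0b,0x12,0x19] = 79 3b 5b 3b

D0: mem[0x21..0x23] <- [79 3b ab]
D1: mem[0x17..0x1b] <- [99 79 3b ab 50]
D2: mem[0x09..0x10] <- [99 79 3b ab 50 32 09 f7]
query mem[0x18]=0x79, mem[0x0b]=0x3b, mem[0x12]=0x5b, mem[0x19]=0x3b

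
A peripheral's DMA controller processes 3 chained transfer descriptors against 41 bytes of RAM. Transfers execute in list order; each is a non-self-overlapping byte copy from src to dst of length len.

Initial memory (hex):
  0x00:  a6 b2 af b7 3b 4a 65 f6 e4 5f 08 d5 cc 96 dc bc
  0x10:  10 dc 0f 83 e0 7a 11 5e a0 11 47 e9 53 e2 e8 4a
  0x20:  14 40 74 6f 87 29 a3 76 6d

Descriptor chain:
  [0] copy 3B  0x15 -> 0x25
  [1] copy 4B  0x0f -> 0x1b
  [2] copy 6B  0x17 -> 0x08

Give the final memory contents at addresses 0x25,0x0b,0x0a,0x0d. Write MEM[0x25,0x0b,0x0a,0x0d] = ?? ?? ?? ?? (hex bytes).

MEM[0x25,0x0b,0x0a,0x0d] = 7a 47 11 10

D0: mem[0x25..0x27] <- [7a 11 5e]
D1: mem[0x1b..0x1e] <- [bc 10 dc 0f]
D2: mem[0x08..0x0d] <- [5e a0 11 47 bc 10]
query mem[0x25]=0x7a, mem[0x0b]=0x47, mem[0x0a]=0x11, mem[0x0d]=0x10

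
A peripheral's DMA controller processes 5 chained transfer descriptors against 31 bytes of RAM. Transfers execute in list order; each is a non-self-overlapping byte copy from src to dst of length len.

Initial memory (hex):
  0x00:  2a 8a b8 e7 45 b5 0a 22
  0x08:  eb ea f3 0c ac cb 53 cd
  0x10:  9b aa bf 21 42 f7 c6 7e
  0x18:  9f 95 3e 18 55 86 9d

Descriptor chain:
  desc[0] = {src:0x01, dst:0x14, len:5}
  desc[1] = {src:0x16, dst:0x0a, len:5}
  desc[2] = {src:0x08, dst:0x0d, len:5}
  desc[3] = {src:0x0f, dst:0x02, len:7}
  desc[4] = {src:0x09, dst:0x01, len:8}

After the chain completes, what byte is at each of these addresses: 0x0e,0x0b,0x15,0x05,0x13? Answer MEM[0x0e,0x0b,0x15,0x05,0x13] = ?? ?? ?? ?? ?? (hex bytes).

#0 dst[0x14+5] := {0x8a,0xb8,0xe7,0x45,0xb5}
#1 dst[0x0a+5] := {0xe7,0x45,0xb5,0x95,0x3e}
#2 dst[0x0d+5] := {0xeb,0xea,0xe7,0x45,0xb5}
#3 dst[0x02+7] := {0xe7,0x45,0xb5,0xbf,0x21,0x8a,0xb8}
#4 dst[0x01+8] := {0xea,0xe7,0x45,0xb5,0xeb,0xea,0xe7,0x45}
query mem[0x0e]=0xea, mem[0x0b]=0x45, mem[0x15]=0xb8, mem[0x05]=0xeb, mem[0x13]=0x21

MEM[0x0e,0x0b,0x15,0x05,0x13] = ea 45 b8 eb 21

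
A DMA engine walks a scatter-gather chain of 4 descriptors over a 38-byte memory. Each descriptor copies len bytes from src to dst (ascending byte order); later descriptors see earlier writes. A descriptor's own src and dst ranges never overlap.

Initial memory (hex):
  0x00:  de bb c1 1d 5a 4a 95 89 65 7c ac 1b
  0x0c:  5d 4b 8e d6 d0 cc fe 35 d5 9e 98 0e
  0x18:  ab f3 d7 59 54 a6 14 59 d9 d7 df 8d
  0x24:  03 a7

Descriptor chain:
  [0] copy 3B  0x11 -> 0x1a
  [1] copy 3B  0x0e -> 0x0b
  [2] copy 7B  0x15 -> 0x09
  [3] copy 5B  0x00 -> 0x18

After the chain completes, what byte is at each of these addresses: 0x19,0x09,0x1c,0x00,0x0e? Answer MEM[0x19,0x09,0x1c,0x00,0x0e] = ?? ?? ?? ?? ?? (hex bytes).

D0: mem[0x1a..0x1c] <- [cc fe 35]
D1: mem[0x0b..0x0d] <- [8e d6 d0]
D2: mem[0x09..0x0f] <- [9e 98 0e ab f3 cc fe]
D3: mem[0x18..0x1c] <- [de bb c1 1d 5a]
query mem[0x19]=0xbb, mem[0x09]=0x9e, mem[0x1c]=0x5a, mem[0x00]=0xde, mem[0x0e]=0xcc

MEM[0x19,0x09,0x1c,0x00,0x0e] = bb 9e 5a de cc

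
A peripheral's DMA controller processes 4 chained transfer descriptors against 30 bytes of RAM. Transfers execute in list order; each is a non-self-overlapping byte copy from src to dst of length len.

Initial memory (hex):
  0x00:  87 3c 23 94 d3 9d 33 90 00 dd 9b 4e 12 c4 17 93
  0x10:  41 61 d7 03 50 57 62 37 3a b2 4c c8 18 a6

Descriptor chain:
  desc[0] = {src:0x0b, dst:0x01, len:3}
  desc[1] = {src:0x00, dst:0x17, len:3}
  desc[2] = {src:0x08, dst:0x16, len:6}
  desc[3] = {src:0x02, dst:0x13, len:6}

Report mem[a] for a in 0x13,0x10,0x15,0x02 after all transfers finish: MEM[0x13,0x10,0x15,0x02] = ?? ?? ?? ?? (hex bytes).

MEM[0x13,0x10,0x15,0x02] = 12 41 d3 12

D0: mem[0x01..0x03] <- [4e 12 c4]
D1: mem[0x17..0x19] <- [87 4e 12]
D2: mem[0x16..0x1b] <- [00 dd 9b 4e 12 c4]
D3: mem[0x13..0x18] <- [12 c4 d3 9d 33 90]
query mem[0x13]=0x12, mem[0x10]=0x41, mem[0x15]=0xd3, mem[0x02]=0x12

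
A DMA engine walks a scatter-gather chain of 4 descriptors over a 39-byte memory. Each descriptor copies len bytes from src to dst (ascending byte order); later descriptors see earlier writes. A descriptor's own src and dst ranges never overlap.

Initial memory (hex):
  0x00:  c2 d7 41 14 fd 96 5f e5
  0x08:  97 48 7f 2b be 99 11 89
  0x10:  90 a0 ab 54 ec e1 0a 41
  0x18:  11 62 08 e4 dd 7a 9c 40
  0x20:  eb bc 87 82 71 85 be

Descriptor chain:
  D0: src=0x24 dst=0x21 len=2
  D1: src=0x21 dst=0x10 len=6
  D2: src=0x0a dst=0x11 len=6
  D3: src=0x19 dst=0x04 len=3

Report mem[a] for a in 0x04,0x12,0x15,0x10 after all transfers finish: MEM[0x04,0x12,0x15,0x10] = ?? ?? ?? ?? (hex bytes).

MEM[0x04,0x12,0x15,0x10] = 62 2b 11 71

  after D0: wrote 2B at 0x21 = 7185
  after D1: wrote 6B at 0x10 = 7185827185be
  after D2: wrote 6B at 0x11 = 7f2bbe991189
  after D3: wrote 3B at 0x04 = 6208e4
query mem[0x04]=0x62, mem[0x12]=0x2b, mem[0x15]=0x11, mem[0x10]=0x71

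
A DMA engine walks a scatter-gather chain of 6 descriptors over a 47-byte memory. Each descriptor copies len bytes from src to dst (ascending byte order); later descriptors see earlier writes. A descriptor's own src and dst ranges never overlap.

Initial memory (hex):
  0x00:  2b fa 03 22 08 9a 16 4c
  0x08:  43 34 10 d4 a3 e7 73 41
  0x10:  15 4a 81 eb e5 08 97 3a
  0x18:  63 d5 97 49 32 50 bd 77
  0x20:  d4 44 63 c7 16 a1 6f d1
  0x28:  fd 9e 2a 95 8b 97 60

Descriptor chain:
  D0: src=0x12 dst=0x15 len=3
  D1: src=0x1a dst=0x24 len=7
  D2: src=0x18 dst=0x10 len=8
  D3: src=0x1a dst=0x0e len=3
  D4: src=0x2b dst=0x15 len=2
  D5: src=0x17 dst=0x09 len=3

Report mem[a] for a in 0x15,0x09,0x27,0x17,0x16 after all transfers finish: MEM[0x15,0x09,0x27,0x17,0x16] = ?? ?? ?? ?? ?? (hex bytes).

MEM[0x15,0x09,0x27,0x17,0x16] = 95 77 50 77 8b

[0] 0x12->0x15 len=3 : 81 eb e5
[1] 0x1a->0x24 len=7 : 97 49 32 50 bd 77 d4
[2] 0x18->0x10 len=8 : 63 d5 97 49 32 50 bd 77
[3] 0x1a->0x0e len=3 : 97 49 32
[4] 0x2b->0x15 len=2 : 95 8b
[5] 0x17->0x09 len=3 : 77 63 d5
query mem[0x15]=0x95, mem[0x09]=0x77, mem[0x27]=0x50, mem[0x17]=0x77, mem[0x16]=0x8b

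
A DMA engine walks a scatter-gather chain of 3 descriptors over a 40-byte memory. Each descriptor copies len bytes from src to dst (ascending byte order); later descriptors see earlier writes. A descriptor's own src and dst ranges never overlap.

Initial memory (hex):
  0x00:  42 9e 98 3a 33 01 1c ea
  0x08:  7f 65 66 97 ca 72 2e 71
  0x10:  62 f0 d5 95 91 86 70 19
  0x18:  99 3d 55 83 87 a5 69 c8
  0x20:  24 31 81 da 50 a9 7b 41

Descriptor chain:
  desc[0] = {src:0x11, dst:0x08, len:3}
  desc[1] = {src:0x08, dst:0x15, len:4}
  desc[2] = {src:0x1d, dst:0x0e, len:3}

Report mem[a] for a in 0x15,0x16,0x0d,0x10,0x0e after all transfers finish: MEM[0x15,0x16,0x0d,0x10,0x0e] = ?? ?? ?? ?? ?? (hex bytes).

MEM[0x15,0x16,0x0d,0x10,0x0e] = f0 d5 72 c8 a5

  after D0: wrote 3B at 0x08 = f0d595
  after D1: wrote 4B at 0x15 = f0d59597
  after D2: wrote 3B at 0x0e = a569c8
query mem[0x15]=0xf0, mem[0x16]=0xd5, mem[0x0d]=0x72, mem[0x10]=0xc8, mem[0x0e]=0xa5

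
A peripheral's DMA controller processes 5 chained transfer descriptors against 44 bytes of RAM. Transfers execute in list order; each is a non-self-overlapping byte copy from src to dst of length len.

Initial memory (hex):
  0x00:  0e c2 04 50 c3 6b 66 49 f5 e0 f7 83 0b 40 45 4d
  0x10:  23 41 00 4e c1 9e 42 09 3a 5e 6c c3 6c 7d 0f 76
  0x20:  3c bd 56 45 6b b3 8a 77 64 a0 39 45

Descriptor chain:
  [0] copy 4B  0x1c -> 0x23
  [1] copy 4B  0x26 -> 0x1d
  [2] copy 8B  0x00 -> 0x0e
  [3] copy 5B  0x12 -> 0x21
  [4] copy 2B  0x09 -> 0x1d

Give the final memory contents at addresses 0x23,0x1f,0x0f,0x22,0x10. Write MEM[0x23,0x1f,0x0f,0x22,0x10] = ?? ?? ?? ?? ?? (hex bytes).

[0] 0x1c->0x23 len=4 : 6c 7d 0f 76
[1] 0x26->0x1d len=4 : 76 77 64 a0
[2] 0x00->0x0e len=8 : 0e c2 04 50 c3 6b 66 49
[3] 0x12->0x21 len=5 : c3 6b 66 49 42
[4] 0x09->0x1d len=2 : e0 f7
query mem[0x23]=0x66, mem[0x1f]=0x64, mem[0x0f]=0xc2, mem[0x22]=0x6b, mem[0x10]=0x04

MEM[0x23,0x1f,0x0f,0x22,0x10] = 66 64 c2 6b 04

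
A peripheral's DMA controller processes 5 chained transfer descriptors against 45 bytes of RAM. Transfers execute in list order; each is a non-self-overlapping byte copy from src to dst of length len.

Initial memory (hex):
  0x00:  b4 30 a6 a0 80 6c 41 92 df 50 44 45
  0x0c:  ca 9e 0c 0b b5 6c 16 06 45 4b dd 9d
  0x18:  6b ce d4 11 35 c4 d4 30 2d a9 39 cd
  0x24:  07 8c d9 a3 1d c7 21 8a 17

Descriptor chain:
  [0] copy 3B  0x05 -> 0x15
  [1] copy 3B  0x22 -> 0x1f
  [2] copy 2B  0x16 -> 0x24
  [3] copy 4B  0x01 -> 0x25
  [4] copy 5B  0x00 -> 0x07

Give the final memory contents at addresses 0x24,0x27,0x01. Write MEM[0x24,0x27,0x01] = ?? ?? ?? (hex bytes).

MEM[0x24,0x27,0x01] = 41 a0 30

#0 dst[0x15+3] := {0x6c,0x41,0x92}
#1 dst[0x1f+3] := {0x39,0xcd,0x07}
#2 dst[0x24+2] := {0x41,0x92}
#3 dst[0x25+4] := {0x30,0xa6,0xa0,0x80}
#4 dst[0x07+5] := {0xb4,0x30,0xa6,0xa0,0x80}
query mem[0x24]=0x41, mem[0x27]=0xa0, mem[0x01]=0x30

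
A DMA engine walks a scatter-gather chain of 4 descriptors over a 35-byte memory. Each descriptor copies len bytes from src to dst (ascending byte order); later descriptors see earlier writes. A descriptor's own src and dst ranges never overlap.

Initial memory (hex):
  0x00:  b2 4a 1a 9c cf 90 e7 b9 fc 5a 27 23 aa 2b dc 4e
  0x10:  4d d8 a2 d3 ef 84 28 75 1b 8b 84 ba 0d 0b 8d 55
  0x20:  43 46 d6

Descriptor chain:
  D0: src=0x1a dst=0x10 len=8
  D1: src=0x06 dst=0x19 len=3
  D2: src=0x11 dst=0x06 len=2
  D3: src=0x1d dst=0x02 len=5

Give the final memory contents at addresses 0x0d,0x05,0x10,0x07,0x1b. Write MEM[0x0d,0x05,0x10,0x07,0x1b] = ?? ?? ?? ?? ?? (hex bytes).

MEM[0x0d,0x05,0x10,0x07,0x1b] = 2b 43 84 0d fc

[0] 0x1a->0x10 len=8 : 84 ba 0d 0b 8d 55 43 46
[1] 0x06->0x19 len=3 : e7 b9 fc
[2] 0x11->0x06 len=2 : ba 0d
[3] 0x1d->0x02 len=5 : 0b 8d 55 43 46
query mem[0x0d]=0x2b, mem[0x05]=0x43, mem[0x10]=0x84, mem[0x07]=0x0d, mem[0x1b]=0xfc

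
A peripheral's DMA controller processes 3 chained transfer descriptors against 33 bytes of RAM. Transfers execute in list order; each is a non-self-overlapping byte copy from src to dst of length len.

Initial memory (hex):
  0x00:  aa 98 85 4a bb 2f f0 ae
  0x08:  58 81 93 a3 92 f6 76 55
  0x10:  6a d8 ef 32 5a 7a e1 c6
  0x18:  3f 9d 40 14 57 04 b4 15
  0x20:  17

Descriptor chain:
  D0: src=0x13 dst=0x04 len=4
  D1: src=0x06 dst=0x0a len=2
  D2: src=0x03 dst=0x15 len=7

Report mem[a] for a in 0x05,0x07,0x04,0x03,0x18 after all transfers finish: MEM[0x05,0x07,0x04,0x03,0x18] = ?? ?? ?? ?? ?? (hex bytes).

D0: mem[0x04..0x07] <- [32 5a 7a e1]
D1: mem[0x0a..0x0b] <- [7a e1]
D2: mem[0x15..0x1b] <- [4a 32 5a 7a e1 58 81]
query mem[0x05]=0x5a, mem[0x07]=0xe1, mem[0x04]=0x32, mem[0x03]=0x4a, mem[0x18]=0x7a

MEM[0x05,0x07,0x04,0x03,0x18] = 5a e1 32 4a 7a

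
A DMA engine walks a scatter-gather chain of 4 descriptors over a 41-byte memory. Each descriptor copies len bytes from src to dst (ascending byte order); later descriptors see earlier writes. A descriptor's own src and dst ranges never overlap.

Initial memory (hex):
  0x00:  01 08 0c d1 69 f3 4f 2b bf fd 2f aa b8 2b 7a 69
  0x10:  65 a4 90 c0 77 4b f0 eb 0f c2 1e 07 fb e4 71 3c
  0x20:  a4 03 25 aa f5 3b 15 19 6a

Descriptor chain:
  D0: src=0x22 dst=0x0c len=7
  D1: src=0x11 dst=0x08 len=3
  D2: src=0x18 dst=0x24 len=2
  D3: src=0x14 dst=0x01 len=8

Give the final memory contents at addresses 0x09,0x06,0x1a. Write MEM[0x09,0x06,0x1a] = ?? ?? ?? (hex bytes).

MEM[0x09,0x06,0x1a] = 6a c2 1e

[0] 0x22->0x0c len=7 : 25 aa f5 3b 15 19 6a
[1] 0x11->0x08 len=3 : 19 6a c0
[2] 0x18->0x24 len=2 : 0f c2
[3] 0x14->0x01 len=8 : 77 4b f0 eb 0f c2 1e 07
query mem[0x09]=0x6a, mem[0x06]=0xc2, mem[0x1a]=0x1e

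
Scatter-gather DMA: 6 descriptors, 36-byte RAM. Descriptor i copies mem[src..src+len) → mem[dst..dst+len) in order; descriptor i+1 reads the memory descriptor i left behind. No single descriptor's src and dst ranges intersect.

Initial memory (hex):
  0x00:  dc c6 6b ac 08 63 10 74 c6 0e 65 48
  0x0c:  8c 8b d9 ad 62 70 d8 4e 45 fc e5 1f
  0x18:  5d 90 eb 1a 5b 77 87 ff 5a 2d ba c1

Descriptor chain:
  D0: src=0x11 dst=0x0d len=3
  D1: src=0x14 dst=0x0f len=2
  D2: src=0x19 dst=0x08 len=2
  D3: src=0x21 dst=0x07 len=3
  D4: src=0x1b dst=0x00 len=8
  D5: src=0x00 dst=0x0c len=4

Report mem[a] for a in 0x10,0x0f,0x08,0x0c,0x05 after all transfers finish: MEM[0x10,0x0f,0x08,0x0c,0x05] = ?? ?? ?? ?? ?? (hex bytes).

MEM[0x10,0x0f,0x08,0x0c,0x05] = fc 87 ba 1a 5a

D0: mem[0x0d..0x0f] <- [70 d8 4e]
D1: mem[0x0f..0x10] <- [45 fc]
D2: mem[0x08..0x09] <- [90 eb]
D3: mem[0x07..0x09] <- [2d ba c1]
D4: mem[0x00..0x07] <- [1a 5b 77 87 ff 5a 2d ba]
D5: mem[0x0c..0x0f] <- [1a 5b 77 87]
query mem[0x10]=0xfc, mem[0x0f]=0x87, mem[0x08]=0xba, mem[0x0c]=0x1a, mem[0x05]=0x5a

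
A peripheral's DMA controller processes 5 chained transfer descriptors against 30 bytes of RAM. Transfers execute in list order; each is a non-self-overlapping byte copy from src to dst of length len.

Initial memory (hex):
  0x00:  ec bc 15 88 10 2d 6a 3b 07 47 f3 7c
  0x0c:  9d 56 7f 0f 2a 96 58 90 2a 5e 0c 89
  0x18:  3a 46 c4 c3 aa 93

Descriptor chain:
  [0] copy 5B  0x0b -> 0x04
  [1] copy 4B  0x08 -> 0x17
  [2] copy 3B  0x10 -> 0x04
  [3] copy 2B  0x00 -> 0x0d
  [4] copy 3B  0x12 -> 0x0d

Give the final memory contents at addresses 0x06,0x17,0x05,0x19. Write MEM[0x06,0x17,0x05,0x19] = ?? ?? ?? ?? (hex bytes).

[0] 0x0b->0x04 len=5 : 7c 9d 56 7f 0f
[1] 0x08->0x17 len=4 : 0f 47 f3 7c
[2] 0x10->0x04 len=3 : 2a 96 58
[3] 0x00->0x0d len=2 : ec bc
[4] 0x12->0x0d len=3 : 58 90 2a
query mem[0x06]=0x58, mem[0x17]=0x0f, mem[0x05]=0x96, mem[0x19]=0xf3

MEM[0x06,0x17,0x05,0x19] = 58 0f 96 f3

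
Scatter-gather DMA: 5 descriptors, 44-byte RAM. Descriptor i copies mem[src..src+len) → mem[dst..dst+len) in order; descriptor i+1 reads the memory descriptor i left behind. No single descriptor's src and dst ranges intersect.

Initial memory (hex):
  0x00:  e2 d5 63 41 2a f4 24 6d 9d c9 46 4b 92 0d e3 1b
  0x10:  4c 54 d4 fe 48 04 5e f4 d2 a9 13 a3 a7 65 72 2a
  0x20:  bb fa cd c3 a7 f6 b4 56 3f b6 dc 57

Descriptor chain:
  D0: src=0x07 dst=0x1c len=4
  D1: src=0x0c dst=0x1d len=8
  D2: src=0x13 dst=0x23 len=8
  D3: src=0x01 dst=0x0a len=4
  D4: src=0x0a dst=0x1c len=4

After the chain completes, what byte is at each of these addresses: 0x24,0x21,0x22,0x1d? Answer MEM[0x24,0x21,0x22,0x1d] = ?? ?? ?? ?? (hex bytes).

[0] 0x07->0x1c len=4 : 6d 9d c9 46
[1] 0x0c->0x1d len=8 : 92 0d e3 1b 4c 54 d4 fe
[2] 0x13->0x23 len=8 : fe 48 04 5e f4 d2 a9 13
[3] 0x01->0x0a len=4 : d5 63 41 2a
[4] 0x0a->0x1c len=4 : d5 63 41 2a
query mem[0x24]=0x48, mem[0x21]=0x4c, mem[0x22]=0x54, mem[0x1d]=0x63

MEM[0x24,0x21,0x22,0x1d] = 48 4c 54 63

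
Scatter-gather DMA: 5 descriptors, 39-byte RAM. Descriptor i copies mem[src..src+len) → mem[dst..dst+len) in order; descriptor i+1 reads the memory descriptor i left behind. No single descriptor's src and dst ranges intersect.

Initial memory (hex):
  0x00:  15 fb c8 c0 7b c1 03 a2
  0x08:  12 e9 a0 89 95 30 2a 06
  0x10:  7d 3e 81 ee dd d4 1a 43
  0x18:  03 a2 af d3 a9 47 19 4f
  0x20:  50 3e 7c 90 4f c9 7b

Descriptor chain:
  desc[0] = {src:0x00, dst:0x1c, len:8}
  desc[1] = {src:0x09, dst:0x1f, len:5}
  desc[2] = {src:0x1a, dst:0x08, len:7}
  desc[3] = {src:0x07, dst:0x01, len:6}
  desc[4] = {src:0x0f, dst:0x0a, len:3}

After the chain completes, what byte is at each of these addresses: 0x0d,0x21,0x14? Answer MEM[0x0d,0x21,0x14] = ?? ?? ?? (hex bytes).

#0 dst[0x1c+8] := {0x15,0xfb,0xc8,0xc0,0x7b,0xc1,0x03,0xa2}
#1 dst[0x1f+5] := {0xe9,0xa0,0x89,0x95,0x30}
#2 dst[0x08+7] := {0xaf,0xd3,0x15,0xfb,0xc8,0xe9,0xa0}
#3 dst[0x01+6] := {0xa2,0xaf,0xd3,0x15,0xfb,0xc8}
#4 dst[0x0a+3] := {0x06,0x7d,0x3e}
query mem[0x0d]=0xe9, mem[0x21]=0x89, mem[0x14]=0xdd

MEM[0x0d,0x21,0x14] = e9 89 dd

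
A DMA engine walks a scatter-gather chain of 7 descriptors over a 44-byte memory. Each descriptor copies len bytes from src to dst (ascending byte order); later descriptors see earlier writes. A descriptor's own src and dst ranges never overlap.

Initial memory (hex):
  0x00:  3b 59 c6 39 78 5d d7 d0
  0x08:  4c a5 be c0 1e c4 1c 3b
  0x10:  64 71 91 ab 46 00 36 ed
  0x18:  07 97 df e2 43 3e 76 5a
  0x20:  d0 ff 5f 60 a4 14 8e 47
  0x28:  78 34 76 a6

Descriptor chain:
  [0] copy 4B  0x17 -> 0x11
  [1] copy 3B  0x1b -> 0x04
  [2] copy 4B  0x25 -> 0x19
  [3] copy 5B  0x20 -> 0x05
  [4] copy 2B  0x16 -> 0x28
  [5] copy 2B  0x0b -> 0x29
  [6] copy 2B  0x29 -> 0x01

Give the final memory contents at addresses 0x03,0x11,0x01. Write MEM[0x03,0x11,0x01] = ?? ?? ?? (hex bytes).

MEM[0x03,0x11,0x01] = 39 ed c0

  after D0: wrote 4B at 0x11 = ed0797df
  after D1: wrote 3B at 0x04 = e2433e
  after D2: wrote 4B at 0x19 = 148e4778
  after D3: wrote 5B at 0x05 = d0ff5f60a4
  after D4: wrote 2B at 0x28 = 36ed
  after D5: wrote 2B at 0x29 = c01e
  after D6: wrote 2B at 0x01 = c01e
query mem[0x03]=0x39, mem[0x11]=0xed, mem[0x01]=0xc0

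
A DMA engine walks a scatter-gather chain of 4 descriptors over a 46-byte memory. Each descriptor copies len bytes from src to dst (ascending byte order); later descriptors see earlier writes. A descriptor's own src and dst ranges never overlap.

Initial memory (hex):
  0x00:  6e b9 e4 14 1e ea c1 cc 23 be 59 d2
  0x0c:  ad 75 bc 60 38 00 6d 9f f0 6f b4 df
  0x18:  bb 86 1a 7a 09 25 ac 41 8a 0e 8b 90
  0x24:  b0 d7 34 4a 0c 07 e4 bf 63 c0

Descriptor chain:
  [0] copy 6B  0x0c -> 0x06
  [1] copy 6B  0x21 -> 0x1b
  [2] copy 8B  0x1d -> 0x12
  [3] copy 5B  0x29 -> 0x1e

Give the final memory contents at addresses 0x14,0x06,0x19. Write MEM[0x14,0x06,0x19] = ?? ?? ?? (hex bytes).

MEM[0x14,0x06,0x19] = d7 ad b0

[0] 0x0c->0x06 len=6 : ad 75 bc 60 38 00
[1] 0x21->0x1b len=6 : 0e 8b 90 b0 d7 34
[2] 0x1d->0x12 len=8 : 90 b0 d7 34 0e 8b 90 b0
[3] 0x29->0x1e len=5 : 07 e4 bf 63 c0
query mem[0x14]=0xd7, mem[0x06]=0xad, mem[0x19]=0xb0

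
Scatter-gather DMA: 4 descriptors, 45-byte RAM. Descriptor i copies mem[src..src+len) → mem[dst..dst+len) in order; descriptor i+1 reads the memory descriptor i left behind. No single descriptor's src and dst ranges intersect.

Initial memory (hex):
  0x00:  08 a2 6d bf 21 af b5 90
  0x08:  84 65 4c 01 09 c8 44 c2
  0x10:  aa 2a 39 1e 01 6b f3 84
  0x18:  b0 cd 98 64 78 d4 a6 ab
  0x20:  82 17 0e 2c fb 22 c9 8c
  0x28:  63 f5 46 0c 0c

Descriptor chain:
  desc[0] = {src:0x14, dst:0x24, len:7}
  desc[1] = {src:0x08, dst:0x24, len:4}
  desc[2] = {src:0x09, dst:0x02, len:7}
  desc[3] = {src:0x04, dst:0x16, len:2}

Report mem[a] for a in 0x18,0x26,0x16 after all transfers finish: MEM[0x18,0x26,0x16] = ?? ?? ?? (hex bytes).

D0: mem[0x24..0x2a] <- [01 6b f3 84 b0 cd 98]
D1: mem[0x24..0x27] <- [84 65 4c 01]
D2: mem[0x02..0x08] <- [65 4c 01 09 c8 44 c2]
D3: mem[0x16..0x17] <- [01 09]
query mem[0x18]=0xb0, mem[0x26]=0x4c, mem[0x16]=0x01

MEM[0x18,0x26,0x16] = b0 4c 01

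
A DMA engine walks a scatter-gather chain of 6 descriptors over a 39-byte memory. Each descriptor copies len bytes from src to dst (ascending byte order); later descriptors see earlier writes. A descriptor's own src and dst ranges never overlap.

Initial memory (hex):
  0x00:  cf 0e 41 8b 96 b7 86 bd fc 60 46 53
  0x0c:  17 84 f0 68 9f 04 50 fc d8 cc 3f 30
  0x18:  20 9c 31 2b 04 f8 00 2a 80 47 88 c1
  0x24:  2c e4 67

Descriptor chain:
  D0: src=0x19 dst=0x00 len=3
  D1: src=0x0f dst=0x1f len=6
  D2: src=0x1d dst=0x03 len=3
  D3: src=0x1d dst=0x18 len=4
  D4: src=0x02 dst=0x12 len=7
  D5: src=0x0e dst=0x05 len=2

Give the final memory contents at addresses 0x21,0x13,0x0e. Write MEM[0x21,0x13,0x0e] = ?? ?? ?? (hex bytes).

  after D0: wrote 3B at 0x00 = 9c312b
  after D1: wrote 6B at 0x1f = 689f0450fcd8
  after D2: wrote 3B at 0x03 = f80068
  after D3: wrote 4B at 0x18 = f800689f
  after D4: wrote 7B at 0x12 = 2bf8006886bdfc
  after D5: wrote 2B at 0x05 = f068
query mem[0x21]=0x04, mem[0x13]=0xf8, mem[0x0e]=0xf0

MEM[0x21,0x13,0x0e] = 04 f8 f0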